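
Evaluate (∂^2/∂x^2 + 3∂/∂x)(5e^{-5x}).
50 e^{- 5 x}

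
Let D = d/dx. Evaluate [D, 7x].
7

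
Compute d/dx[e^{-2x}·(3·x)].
3 \left(1 - 2 x\right) e^{- 2 x}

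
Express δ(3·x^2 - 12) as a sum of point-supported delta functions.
\frac{\delta(x - 2) + \delta(x + 2)}{12}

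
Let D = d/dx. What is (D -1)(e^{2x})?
e^{2 x}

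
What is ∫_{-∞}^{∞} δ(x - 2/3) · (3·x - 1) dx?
1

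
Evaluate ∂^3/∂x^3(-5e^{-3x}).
135 e^{- 3 x}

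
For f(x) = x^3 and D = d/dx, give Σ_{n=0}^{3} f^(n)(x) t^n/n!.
t^{3} + 3 t^{2} x + 3 t x^{2} + x^{3}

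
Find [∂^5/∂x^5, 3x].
15\frac{d^{4}}{dx^{4}}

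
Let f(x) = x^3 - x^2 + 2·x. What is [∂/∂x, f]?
3 x^{2} - 2 x + 2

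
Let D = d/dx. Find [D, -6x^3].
- 18 x^{2}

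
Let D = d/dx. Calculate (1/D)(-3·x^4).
- \frac{3 x^{5}}{5}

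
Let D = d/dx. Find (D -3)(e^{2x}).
- e^{2 x}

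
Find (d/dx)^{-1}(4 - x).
- \frac{x^{2}}{2} + 4 x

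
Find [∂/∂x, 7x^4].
28 x^{3}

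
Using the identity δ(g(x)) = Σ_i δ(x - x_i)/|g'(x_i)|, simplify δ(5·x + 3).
\frac{\delta(x + 3/5)}{5}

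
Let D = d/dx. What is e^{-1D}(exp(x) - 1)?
e^{x - 1} - 1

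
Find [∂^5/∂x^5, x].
5\frac{d^{4}}{dx^{4}}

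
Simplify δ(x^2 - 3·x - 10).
\frac{\delta(x - 5) + \delta(x + 2)}{7}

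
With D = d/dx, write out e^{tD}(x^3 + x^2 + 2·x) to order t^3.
t^{3} + t^{2} \left(3 x + 1\right) + t \left(3 x^{2} + 2 x + 2\right) + x^{3} + x^{2} + 2 x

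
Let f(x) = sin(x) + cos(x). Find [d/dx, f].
- \sin{\left(x \right)} + \cos{\left(x \right)}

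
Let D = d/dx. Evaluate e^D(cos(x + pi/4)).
\cos{\left(x + \frac{\pi}{4} + 1 \right)}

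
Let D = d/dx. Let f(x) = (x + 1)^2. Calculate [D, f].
2 x + 2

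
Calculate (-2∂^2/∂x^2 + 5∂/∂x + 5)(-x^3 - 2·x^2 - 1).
- 5 x^{3} - 25 x^{2} - 8 x + 3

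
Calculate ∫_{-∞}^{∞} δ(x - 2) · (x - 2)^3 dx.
0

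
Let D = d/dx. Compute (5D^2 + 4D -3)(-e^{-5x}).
- 102 e^{- 5 x}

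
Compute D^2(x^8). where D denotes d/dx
56 x^{6}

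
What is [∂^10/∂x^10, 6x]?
60\frac{d^{9}}{dx^{9}}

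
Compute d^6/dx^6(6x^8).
120960 x^{2}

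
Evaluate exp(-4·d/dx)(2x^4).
2 x^{4} - 32 x^{3} + 192 x^{2} - 512 x + 512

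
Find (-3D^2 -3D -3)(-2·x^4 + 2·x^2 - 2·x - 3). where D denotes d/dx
6 x^{4} + 24 x^{3} + 66 x^{2} - 6 x + 3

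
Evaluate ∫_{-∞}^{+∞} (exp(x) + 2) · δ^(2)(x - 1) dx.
e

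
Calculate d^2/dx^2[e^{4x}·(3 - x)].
\left(40 - 16 x\right) e^{4 x}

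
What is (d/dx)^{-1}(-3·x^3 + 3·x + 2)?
- \frac{3 x^{4}}{4} + \frac{3 x^{2}}{2} + 2 x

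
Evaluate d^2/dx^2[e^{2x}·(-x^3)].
- 2 x \left(2 x^{2} + 6 x + 3\right) e^{2 x}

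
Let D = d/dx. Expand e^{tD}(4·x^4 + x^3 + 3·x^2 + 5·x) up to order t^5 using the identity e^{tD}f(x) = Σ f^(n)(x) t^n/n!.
4 t^{4} + t^{3} \left(16 x + 1\right) + 3 t^{2} \left(8 x^{2} + x + 1\right) + t \left(16 x^{3} + 3 x^{2} + 6 x + 5\right) + 4 x^{4} + x^{3} + 3 x^{2} + 5 x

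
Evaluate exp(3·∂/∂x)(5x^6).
5 x^{6} + 90 x^{5} + 675 x^{4} + 2700 x^{3} + 6075 x^{2} + 7290 x + 3645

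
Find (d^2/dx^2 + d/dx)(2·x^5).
10 x^{3} \left(x + 4\right)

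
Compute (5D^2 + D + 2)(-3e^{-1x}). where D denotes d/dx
- 18 e^{- x}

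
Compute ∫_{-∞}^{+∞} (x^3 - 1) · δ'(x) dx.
0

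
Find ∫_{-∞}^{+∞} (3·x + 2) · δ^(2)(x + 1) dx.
0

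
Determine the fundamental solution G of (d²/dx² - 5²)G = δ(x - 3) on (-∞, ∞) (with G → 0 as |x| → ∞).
-\frac{e^{-5|x - 3|}}{10}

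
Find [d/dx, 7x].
7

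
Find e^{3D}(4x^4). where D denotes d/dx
4 x^{4} + 48 x^{3} + 216 x^{2} + 432 x + 324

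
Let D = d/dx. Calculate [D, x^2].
2 x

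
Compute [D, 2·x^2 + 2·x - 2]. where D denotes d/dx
4 x + 2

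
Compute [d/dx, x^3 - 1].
3 x^{2}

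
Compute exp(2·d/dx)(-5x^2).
- 5 x^{2} - 20 x - 20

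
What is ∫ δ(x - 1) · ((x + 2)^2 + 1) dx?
10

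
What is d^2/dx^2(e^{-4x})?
16 e^{- 4 x}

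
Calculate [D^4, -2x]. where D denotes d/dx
-8D^{3}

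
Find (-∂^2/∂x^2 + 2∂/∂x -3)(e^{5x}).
- 18 e^{5 x}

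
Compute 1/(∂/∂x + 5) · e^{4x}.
\frac{e^{4 x}}{9}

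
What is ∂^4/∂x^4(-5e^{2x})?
- 80 e^{2 x}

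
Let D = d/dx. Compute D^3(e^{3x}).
27 e^{3 x}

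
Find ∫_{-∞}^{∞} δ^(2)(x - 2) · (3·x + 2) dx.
0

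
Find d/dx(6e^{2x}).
12 e^{2 x}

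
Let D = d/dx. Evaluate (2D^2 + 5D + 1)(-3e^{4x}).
- 159 e^{4 x}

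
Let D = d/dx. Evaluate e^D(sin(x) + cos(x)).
\sqrt{2} \sin{\left(x + \frac{\pi}{4} + 1 \right)}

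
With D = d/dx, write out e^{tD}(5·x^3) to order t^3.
5 t^{3} + 15 t^{2} x + 15 t x^{2} + 5 x^{3}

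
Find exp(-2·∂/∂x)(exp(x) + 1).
e^{x - 2} + 1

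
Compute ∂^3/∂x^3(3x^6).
360 x^{3}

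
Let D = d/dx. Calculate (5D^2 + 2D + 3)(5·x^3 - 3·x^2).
15 x^{3} + 21 x^{2} + 138 x - 30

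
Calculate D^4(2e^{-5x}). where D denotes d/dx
1250 e^{- 5 x}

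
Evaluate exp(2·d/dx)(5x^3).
5 x^{3} + 30 x^{2} + 60 x + 40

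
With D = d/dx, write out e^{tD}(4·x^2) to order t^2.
4 t^{2} + 8 t x + 4 x^{2}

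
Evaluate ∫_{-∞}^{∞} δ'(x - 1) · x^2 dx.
-2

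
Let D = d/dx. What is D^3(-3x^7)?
- 630 x^{4}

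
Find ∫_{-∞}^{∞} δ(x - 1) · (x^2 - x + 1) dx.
1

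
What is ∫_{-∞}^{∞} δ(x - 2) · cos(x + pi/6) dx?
\cos{\left(\frac{\pi}{6} + 2 \right)}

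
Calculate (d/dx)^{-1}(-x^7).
- \frac{x^{8}}{8}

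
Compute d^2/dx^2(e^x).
e^{x}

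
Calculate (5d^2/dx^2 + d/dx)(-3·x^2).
- 6 x - 30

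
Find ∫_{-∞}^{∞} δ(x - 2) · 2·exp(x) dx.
2 e^{2}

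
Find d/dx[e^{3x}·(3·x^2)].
3 x \left(3 x + 2\right) e^{3 x}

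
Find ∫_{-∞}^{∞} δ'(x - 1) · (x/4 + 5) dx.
- \frac{1}{4}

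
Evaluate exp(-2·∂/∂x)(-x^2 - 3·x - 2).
x \left(1 - x\right)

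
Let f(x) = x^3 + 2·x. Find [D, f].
3 x^{2} + 2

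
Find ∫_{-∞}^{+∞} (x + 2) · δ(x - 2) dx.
4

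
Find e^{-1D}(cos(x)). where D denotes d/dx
\cos{\left(x - 1 \right)}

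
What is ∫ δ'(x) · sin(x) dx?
-1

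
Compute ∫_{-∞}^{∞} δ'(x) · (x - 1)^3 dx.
-3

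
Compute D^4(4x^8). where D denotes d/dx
6720 x^{4}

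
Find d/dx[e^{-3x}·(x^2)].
x \left(2 - 3 x\right) e^{- 3 x}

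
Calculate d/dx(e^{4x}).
4 e^{4 x}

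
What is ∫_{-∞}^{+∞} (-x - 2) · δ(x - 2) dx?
-4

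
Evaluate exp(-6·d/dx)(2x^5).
2 x^{5} - 60 x^{4} + 720 x^{3} - 4320 x^{2} + 12960 x - 15552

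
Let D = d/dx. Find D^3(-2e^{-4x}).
128 e^{- 4 x}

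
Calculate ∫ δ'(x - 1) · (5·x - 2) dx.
-5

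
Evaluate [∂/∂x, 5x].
5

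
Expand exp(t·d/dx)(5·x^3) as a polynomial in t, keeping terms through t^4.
5 t^{3} + 15 t^{2} x + 15 t x^{2} + 5 x^{3}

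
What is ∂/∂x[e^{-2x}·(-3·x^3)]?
x^{2} \left(6 x - 9\right) e^{- 2 x}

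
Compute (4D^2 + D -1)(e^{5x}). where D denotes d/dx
104 e^{5 x}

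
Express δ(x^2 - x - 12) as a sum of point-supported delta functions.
\frac{\delta(x - 4) + \delta(x + 3)}{7}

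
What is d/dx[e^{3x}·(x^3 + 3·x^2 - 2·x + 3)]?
\left(3 x^{3} + 12 x^{2} + 7\right) e^{3 x}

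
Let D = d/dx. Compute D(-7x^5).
- 35 x^{4}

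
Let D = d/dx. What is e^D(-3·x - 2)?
- 3 x - 5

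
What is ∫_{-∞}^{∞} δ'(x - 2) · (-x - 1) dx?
1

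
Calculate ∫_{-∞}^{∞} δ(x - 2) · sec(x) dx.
\sec{\left(2 \right)}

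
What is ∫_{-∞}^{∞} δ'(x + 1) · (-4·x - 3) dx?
4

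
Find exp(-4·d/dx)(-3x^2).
- 3 x^{2} + 24 x - 48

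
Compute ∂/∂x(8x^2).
16 x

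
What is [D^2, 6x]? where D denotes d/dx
12D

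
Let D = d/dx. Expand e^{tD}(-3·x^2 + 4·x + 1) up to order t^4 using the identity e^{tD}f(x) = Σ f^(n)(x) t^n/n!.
- 3 t^{2} - 2 t \left(3 x - 2\right) - 3 x^{2} + 4 x + 1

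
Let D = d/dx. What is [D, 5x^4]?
20 x^{3}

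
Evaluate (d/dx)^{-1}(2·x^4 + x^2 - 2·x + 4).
\frac{2 x^{5}}{5} + \frac{x^{3}}{3} - x^{2} + 4 x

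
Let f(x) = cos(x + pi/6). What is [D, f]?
- \sin{\left(x + \frac{\pi}{6} \right)}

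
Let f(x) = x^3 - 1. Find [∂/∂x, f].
3 x^{2}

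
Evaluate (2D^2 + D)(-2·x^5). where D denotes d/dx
10 x^{3} \left(- x - 8\right)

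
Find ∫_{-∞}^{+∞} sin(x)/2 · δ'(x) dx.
- \frac{1}{2}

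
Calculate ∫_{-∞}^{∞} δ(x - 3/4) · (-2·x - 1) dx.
- \frac{5}{2}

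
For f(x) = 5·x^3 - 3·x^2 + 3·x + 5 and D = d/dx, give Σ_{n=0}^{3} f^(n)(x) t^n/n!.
5 t^{3} + t^{2} \left(15 x - 3\right) + 3 t \left(5 x^{2} - 2 x + 1\right) + 5 x^{3} - 3 x^{2} + 3 x + 5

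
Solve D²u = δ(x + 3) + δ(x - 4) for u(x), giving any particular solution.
\frac{|x + 3|}{2} + \frac{|x - 4|}{2}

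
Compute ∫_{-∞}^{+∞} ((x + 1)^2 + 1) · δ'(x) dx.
-2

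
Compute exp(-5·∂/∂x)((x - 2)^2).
x^{2} - 14 x + 49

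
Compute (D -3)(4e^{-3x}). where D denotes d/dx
- 24 e^{- 3 x}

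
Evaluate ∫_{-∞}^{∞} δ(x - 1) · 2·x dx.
2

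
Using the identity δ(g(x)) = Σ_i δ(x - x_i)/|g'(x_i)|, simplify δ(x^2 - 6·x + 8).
\frac{\delta(x - 4) + \delta(x - 2)}{2}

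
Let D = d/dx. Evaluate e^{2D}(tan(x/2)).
\tan{\left(\frac{x}{2} + 1 \right)}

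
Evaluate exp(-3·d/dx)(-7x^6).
- 7 x^{6} + 126 x^{5} - 945 x^{4} + 3780 x^{3} - 8505 x^{2} + 10206 x - 5103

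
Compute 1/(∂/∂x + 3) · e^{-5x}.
- \frac{e^{- 5 x}}{2}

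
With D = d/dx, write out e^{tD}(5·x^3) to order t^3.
5 t^{3} + 15 t^{2} x + 15 t x^{2} + 5 x^{3}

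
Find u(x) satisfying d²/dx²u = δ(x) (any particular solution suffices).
\frac{|x|}{2}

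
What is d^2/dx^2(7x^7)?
294 x^{5}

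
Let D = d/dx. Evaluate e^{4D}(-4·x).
- 4 x - 16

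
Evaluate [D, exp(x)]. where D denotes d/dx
e^{x}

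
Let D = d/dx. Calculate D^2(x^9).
72 x^{7}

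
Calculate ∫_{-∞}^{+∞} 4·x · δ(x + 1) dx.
-4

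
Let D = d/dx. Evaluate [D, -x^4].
- 4 x^{3}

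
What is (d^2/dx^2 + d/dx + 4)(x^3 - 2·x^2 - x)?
4 x^{3} - 5 x^{2} - 2 x - 5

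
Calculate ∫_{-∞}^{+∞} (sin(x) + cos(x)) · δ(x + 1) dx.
- \sin{\left(1 \right)} + \cos{\left(1 \right)}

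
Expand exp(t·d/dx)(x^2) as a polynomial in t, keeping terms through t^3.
t^{2} + 2 t x + x^{2}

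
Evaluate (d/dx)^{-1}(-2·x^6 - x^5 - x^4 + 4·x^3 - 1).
- \frac{2 x^{7}}{7} - \frac{x^{6}}{6} - \frac{x^{5}}{5} + x^{4} - x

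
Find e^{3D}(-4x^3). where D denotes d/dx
- 4 x^{3} - 36 x^{2} - 108 x - 108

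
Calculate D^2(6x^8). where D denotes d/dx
336 x^{6}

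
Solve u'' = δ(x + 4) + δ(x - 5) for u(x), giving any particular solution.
\frac{|x + 4|}{2} + \frac{|x - 5|}{2}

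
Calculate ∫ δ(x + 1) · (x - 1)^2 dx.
4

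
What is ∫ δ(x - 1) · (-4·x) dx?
-4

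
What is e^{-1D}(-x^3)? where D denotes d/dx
- x^{3} + 3 x^{2} - 3 x + 1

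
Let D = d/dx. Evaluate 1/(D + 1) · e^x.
\frac{e^{x}}{2}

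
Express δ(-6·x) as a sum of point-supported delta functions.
\frac{\delta(x)}{6}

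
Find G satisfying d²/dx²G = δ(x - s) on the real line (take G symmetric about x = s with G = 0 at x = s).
\frac{|x - s|}{2}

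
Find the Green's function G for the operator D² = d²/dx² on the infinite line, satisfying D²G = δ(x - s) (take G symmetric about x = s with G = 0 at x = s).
\frac{|x - s|}{2}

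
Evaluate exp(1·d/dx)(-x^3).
- x^{3} - 3 x^{2} - 3 x - 1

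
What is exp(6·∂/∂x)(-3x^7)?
- 3 x^{7} - 126 x^{6} - 2268 x^{5} - 22680 x^{4} - 136080 x^{3} - 489888 x^{2} - 979776 x - 839808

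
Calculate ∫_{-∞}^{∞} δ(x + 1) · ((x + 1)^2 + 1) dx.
1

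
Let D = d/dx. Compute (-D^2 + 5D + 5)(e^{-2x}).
- 9 e^{- 2 x}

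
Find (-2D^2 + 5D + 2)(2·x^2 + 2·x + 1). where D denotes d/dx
4 x^{2} + 24 x + 4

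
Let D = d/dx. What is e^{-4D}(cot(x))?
\cot{\left(x - 4 \right)}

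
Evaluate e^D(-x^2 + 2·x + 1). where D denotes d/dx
2 - x^{2}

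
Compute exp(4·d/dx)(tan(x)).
\tan{\left(x + 4 \right)}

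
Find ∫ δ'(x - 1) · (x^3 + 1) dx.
-3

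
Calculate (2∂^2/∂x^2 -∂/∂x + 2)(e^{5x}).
47 e^{5 x}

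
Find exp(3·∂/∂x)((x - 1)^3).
x^{3} + 6 x^{2} + 12 x + 8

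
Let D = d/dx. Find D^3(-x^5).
- 60 x^{2}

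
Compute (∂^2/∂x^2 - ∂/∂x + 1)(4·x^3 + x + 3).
4 x^{3} - 12 x^{2} + 25 x + 2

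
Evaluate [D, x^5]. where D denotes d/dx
5 x^{4}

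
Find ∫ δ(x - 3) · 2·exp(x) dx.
2 e^{3}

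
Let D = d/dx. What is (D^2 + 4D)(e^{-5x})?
5 e^{- 5 x}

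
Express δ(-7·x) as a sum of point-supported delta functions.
\frac{\delta(x)}{7}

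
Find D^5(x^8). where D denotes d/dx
6720 x^{3}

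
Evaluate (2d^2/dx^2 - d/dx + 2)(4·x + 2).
8 x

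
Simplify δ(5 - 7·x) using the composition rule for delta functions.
\frac{\delta(x - 5/7)}{7}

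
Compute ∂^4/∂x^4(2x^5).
240 x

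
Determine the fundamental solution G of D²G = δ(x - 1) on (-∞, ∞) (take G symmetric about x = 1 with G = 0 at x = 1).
\frac{|x - 1|}{2}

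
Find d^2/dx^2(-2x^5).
- 40 x^{3}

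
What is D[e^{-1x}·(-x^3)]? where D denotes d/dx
x^{2} \left(x - 3\right) e^{- x}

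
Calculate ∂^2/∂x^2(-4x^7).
- 168 x^{5}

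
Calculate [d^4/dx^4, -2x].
-8\frac{d^{3}}{dx^{3}}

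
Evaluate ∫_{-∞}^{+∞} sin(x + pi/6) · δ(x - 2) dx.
\sin{\left(\frac{\pi}{6} + 2 \right)}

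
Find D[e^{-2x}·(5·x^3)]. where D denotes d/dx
x^{2} \left(15 - 10 x\right) e^{- 2 x}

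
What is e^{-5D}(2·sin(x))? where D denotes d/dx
2 \sin{\left(x - 5 \right)}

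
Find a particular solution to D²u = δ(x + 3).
\frac{|x + 3|}{2}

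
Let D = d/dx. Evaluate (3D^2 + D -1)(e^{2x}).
13 e^{2 x}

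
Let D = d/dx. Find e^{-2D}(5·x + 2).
5 x - 8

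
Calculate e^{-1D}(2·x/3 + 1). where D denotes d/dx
\frac{2 x}{3} + \frac{1}{3}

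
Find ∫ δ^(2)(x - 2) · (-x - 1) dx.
0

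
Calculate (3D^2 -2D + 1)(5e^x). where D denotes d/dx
10 e^{x}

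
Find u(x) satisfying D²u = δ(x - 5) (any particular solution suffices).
\frac{|x - 5|}{2}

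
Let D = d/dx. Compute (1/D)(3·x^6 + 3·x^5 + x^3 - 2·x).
\frac{3 x^{7}}{7} + \frac{x^{6}}{2} + \frac{x^{4}}{4} - x^{2}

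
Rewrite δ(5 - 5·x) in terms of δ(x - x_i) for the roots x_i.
\frac{\delta(x - 1)}{5}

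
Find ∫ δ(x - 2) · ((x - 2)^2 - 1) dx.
-1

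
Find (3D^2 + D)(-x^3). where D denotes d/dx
3 x \left(- x - 6\right)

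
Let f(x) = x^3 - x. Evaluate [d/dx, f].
3 x^{2} - 1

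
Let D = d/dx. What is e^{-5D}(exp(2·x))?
e^{2 x - 10}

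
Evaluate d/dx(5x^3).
15 x^{2}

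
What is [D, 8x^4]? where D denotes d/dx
32 x^{3}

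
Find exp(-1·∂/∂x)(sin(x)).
\sin{\left(x - 1 \right)}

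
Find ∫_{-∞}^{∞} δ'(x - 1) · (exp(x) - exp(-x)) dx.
- 2 \cosh{\left(1 \right)}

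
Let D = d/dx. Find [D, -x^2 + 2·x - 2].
2 - 2 x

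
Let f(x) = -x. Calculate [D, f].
-1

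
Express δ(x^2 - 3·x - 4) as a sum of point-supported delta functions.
\frac{\delta(x - 4) + \delta(x + 1)}{5}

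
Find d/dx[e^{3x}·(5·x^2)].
5 x \left(3 x + 2\right) e^{3 x}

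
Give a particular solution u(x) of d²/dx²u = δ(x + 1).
\frac{|x + 1|}{2}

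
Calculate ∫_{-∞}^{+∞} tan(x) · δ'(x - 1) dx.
- \tan^{2}{\left(1 \right)} - 1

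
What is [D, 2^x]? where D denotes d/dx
2^{x} \log{\left(2 \right)}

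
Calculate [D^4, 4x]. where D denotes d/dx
16D^{3}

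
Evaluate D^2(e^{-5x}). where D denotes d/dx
25 e^{- 5 x}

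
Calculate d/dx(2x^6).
12 x^{5}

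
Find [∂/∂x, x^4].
4 x^{3}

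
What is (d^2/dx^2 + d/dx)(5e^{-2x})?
10 e^{- 2 x}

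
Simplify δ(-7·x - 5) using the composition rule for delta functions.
\frac{\delta(x + 5/7)}{7}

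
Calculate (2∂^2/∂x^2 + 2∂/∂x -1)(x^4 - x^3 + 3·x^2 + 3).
- x^{4} + 9 x^{3} + 15 x^{2} + 9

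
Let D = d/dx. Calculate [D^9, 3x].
27D^{8}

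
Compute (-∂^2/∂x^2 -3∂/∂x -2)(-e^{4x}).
30 e^{4 x}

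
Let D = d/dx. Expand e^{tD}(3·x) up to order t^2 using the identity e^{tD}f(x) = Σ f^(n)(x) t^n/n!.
3 t + 3 x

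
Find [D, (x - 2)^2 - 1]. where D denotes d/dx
2 x - 4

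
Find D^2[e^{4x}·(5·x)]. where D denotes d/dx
\left(80 x + 40\right) e^{4 x}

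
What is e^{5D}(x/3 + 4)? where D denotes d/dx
\frac{x}{3} + \frac{17}{3}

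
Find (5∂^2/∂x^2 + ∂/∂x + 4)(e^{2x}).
26 e^{2 x}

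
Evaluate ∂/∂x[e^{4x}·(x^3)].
x^{2} \left(4 x + 3\right) e^{4 x}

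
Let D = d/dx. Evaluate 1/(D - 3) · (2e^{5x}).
e^{5 x}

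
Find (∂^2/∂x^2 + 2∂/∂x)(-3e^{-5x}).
- 45 e^{- 5 x}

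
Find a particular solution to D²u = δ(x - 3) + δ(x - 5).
\frac{|x - 3|}{2} + \frac{|x - 5|}{2}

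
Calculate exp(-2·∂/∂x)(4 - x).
6 - x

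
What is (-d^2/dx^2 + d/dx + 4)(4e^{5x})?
- 64 e^{5 x}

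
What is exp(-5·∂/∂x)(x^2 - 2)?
x^{2} - 10 x + 23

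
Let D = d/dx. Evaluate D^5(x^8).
6720 x^{3}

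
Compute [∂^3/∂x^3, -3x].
-9\frac{d^{2}}{dx^{2}}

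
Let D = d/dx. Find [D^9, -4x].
-36D^{8}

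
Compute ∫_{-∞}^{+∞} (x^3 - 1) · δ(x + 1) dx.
-2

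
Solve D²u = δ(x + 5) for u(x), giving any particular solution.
\frac{|x + 5|}{2}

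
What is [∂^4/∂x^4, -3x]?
-12\frac{d^{3}}{dx^{3}}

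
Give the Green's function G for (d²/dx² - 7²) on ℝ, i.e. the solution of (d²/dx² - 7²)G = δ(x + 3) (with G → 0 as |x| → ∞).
-\frac{e^{-7|x + 3|}}{14}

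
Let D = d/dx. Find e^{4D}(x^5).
x^{5} + 20 x^{4} + 160 x^{3} + 640 x^{2} + 1280 x + 1024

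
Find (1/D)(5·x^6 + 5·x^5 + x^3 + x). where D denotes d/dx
\frac{5 x^{7}}{7} + \frac{5 x^{6}}{6} + \frac{x^{4}}{4} + \frac{x^{2}}{2}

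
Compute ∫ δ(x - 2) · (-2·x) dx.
-4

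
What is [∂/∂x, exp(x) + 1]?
e^{x}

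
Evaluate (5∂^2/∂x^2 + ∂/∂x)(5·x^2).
10 x + 50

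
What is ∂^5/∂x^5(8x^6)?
5760 x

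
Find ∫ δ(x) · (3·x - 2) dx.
-2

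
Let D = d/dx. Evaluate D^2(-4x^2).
-8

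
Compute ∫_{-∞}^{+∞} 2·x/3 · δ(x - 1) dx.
\frac{2}{3}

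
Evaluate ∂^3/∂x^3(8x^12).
10560 x^{9}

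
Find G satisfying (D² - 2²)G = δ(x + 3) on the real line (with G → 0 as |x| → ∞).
-\frac{e^{-2|x + 3|}}{4}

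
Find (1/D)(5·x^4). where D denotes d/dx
x^{5}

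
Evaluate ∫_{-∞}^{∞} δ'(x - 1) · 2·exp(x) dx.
- 2 e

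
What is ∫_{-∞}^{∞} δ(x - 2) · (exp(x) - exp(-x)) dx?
2 \sinh{\left(2 \right)}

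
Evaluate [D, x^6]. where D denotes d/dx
6 x^{5}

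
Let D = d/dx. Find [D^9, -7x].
-63D^{8}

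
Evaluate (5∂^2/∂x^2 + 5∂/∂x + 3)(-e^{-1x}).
- 3 e^{- x}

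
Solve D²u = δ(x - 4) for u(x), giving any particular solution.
\frac{|x - 4|}{2}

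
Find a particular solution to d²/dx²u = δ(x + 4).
\frac{|x + 4|}{2}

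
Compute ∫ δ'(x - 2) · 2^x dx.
- \log{\left(16 \right)}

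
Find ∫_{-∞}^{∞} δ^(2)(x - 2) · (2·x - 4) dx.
0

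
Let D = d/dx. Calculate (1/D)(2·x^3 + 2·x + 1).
\frac{x^{4}}{2} + x^{2} + x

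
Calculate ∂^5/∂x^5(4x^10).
120960 x^{5}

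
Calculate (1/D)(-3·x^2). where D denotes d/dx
- x^{3}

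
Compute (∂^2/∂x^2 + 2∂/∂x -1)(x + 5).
- x - 3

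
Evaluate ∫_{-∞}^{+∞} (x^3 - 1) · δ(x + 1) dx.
-2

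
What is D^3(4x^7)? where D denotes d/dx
840 x^{4}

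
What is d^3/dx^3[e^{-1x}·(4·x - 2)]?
2 \left(7 - 2 x\right) e^{- x}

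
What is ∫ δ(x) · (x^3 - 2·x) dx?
0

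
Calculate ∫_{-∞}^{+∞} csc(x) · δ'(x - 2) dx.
\cot{\left(2 \right)} \csc{\left(2 \right)}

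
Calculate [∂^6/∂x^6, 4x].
24\frac{d^{5}}{dx^{5}}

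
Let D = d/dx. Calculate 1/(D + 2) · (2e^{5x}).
\frac{2 e^{5 x}}{7}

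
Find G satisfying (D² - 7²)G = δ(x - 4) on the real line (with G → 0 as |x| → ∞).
-\frac{e^{-7|x - 4|}}{14}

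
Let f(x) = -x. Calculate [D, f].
-1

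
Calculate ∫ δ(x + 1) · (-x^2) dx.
-1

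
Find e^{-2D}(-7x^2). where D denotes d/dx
- 7 x^{2} + 28 x - 28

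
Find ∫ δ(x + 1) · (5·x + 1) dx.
-4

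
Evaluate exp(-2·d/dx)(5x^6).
5 x^{6} - 60 x^{5} + 300 x^{4} - 800 x^{3} + 1200 x^{2} - 960 x + 320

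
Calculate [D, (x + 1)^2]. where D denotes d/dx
2 x + 2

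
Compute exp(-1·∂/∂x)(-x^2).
- x^{2} + 2 x - 1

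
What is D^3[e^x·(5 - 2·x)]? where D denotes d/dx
\left(- 2 x - 1\right) e^{x}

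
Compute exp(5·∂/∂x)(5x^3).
5 x^{3} + 75 x^{2} + 375 x + 625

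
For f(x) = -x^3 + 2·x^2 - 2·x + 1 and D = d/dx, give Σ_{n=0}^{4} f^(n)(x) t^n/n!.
- t^{3} - t^{2} \left(3 x - 2\right) - t \left(3 x^{2} - 4 x + 2\right) - x^{3} + 2 x^{2} - 2 x + 1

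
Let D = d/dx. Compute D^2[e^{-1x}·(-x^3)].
x \left(- x^{2} + 6 x - 6\right) e^{- x}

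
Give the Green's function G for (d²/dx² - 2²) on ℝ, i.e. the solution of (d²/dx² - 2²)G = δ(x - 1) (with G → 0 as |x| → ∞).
-\frac{e^{-2|x - 1|}}{4}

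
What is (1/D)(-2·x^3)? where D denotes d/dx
- \frac{x^{4}}{2}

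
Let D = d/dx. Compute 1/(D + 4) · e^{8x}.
\frac{e^{8 x}}{12}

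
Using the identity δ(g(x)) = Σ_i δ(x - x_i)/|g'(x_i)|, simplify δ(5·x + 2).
\frac{\delta(x + 2/5)}{5}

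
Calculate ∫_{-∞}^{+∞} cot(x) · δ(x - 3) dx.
\cot{\left(3 \right)}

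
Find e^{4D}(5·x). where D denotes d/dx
5 x + 20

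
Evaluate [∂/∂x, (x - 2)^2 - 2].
2 x - 4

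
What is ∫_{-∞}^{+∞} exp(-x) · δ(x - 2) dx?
e^{-2}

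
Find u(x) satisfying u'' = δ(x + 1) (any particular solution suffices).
\frac{|x + 1|}{2}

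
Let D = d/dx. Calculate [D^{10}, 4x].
40D^{9}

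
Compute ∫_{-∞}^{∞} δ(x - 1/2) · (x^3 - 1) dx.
- \frac{7}{8}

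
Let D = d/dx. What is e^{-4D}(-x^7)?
- x^{7} + 28 x^{6} - 336 x^{5} + 2240 x^{4} - 8960 x^{3} + 21504 x^{2} - 28672 x + 16384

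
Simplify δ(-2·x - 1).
\frac{\delta(x + 1/2)}{2}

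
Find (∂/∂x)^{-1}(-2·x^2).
- \frac{2 x^{3}}{3}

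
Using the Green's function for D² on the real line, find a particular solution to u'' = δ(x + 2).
\frac{|x + 2|}{2}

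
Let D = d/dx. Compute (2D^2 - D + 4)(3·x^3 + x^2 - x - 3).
12 x^{3} - 5 x^{2} + 30 x - 7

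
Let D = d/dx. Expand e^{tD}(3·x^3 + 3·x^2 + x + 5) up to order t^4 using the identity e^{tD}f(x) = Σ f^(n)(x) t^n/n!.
3 t^{3} + t^{2} \left(9 x + 3\right) + t \left(9 x^{2} + 6 x + 1\right) + 3 x^{3} + 3 x^{2} + x + 5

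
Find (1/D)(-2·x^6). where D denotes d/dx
- \frac{2 x^{7}}{7}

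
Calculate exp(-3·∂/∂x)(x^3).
x^{3} - 9 x^{2} + 27 x - 27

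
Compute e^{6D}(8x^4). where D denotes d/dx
8 x^{4} + 192 x^{3} + 1728 x^{2} + 6912 x + 10368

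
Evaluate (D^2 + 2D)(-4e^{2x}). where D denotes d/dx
- 32 e^{2 x}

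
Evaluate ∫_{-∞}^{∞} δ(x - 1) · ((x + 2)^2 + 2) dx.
11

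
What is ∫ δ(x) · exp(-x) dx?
1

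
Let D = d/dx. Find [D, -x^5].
- 5 x^{4}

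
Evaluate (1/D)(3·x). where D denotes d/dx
\frac{3 x^{2}}{2}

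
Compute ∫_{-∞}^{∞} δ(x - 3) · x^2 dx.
9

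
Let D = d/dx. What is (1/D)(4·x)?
2 x^{2}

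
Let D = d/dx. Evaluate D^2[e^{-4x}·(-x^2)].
2 \left(- 8 x^{2} + 8 x - 1\right) e^{- 4 x}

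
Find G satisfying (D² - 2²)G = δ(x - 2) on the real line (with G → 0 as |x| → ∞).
-\frac{e^{-2|x - 2|}}{4}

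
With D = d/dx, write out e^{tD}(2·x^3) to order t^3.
2 t^{3} + 6 t^{2} x + 6 t x^{2} + 2 x^{3}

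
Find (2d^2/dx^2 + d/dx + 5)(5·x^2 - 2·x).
25 x^{2} + 18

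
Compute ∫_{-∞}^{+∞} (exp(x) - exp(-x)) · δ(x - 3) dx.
2 \sinh{\left(3 \right)}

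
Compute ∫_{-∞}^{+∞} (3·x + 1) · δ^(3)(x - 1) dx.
0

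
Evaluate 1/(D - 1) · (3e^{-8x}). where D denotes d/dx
- \frac{e^{- 8 x}}{3}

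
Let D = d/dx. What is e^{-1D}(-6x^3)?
- 6 x^{3} + 18 x^{2} - 18 x + 6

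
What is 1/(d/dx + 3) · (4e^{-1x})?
2 e^{- x}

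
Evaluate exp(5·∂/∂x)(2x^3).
2 x^{3} + 30 x^{2} + 150 x + 250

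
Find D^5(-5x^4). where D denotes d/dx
0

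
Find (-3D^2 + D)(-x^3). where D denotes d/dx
3 x \left(6 - x\right)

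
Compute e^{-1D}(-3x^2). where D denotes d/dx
- 3 x^{2} + 6 x - 3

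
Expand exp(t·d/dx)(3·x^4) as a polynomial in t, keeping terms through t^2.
3 x^{2} \left(6 t^{2} + 4 t x + x^{2}\right)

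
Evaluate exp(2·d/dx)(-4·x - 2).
- 4 x - 10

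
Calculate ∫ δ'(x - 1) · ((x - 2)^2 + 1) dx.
2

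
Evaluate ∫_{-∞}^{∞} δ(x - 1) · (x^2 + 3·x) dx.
4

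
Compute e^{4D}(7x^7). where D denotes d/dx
7 x^{7} + 196 x^{6} + 2352 x^{5} + 15680 x^{4} + 62720 x^{3} + 150528 x^{2} + 200704 x + 114688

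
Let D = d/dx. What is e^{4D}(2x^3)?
2 x^{3} + 24 x^{2} + 96 x + 128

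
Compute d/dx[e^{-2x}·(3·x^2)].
6 x \left(1 - x\right) e^{- 2 x}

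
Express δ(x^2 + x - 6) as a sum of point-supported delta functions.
\frac{\delta(x + 3) + \delta(x - 2)}{5}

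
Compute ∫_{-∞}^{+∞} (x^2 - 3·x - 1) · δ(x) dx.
-1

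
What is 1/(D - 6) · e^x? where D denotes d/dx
- \frac{e^{x}}{5}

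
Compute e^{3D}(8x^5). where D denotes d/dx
8 x^{5} + 120 x^{4} + 720 x^{3} + 2160 x^{2} + 3240 x + 1944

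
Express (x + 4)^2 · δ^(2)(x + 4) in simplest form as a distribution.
2\delta(x + 4)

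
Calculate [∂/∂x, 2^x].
2^{x} \log{\left(2 \right)}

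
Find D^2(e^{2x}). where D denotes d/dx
4 e^{2 x}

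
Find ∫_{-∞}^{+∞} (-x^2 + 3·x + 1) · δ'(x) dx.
-3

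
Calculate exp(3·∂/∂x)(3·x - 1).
3 x + 8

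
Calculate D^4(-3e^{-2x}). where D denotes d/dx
- 48 e^{- 2 x}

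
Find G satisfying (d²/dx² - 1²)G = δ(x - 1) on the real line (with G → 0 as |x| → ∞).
-\frac{e^{-|x - 1|}}{2}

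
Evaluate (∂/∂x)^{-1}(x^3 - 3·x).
\frac{x^{4}}{4} - \frac{3 x^{2}}{2}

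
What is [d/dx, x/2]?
\frac{1}{2}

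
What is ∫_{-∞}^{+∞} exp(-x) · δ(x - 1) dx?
e^{-1}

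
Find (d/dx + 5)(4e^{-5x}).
0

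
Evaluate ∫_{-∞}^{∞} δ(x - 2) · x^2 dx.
4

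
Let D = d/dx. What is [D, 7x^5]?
35 x^{4}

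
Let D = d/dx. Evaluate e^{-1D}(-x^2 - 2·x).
1 - x^{2}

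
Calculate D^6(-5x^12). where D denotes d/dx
- 3326400 x^{6}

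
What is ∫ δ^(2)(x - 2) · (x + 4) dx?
0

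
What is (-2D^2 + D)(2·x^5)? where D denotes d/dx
10 x^{3} \left(x - 8\right)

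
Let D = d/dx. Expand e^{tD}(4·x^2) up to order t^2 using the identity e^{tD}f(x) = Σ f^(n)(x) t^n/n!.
4 t^{2} + 8 t x + 4 x^{2}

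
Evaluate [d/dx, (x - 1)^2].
2 x - 2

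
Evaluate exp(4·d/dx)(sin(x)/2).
\frac{\sin{\left(x + 4 \right)}}{2}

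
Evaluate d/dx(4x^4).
16 x^{3}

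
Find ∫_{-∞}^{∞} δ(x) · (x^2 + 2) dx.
2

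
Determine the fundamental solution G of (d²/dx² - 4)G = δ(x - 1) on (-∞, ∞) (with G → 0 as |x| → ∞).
-\frac{e^{-2|x - 1|}}{4}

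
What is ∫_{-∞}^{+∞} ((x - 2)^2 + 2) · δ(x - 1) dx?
3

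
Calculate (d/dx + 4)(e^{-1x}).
3 e^{- x}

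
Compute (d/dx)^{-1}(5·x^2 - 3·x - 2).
\frac{5 x^{3}}{3} - \frac{3 x^{2}}{2} - 2 x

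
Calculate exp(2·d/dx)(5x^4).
5 x^{4} + 40 x^{3} + 120 x^{2} + 160 x + 80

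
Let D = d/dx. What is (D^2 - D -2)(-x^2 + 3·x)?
2 x^{2} - 4 x - 5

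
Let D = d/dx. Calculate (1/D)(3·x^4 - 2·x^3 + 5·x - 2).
\frac{3 x^{5}}{5} - \frac{x^{4}}{2} + \frac{5 x^{2}}{2} - 2 x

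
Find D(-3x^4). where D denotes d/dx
- 12 x^{3}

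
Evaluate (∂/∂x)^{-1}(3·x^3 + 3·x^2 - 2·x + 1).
\frac{3 x^{4}}{4} + x^{3} - x^{2} + x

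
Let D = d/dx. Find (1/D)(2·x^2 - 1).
\frac{2 x^{3}}{3} - x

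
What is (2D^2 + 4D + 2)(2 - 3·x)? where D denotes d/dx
- 6 x - 8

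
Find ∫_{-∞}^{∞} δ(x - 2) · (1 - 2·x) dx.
-3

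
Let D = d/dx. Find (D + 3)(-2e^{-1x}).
- 4 e^{- x}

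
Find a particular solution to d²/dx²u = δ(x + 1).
\frac{|x + 1|}{2}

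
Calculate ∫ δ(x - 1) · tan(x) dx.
\tan{\left(1 \right)}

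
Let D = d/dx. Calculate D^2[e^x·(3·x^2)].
3 \left(x^{2} + 4 x + 2\right) e^{x}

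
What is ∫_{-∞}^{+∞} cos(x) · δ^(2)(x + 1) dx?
- \cos{\left(1 \right)}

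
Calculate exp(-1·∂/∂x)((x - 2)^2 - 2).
x^{2} - 6 x + 7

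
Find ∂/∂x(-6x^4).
- 24 x^{3}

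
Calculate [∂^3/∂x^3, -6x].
-18\frac{d^{2}}{dx^{2}}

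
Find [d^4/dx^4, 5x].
20\frac{d^{3}}{dx^{3}}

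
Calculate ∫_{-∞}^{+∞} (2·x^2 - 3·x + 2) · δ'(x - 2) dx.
-5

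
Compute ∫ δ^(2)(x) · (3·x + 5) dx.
0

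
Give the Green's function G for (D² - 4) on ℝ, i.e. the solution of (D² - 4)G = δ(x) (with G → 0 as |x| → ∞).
-\frac{e^{-2|x|}}{4}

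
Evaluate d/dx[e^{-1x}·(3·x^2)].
3 x \left(2 - x\right) e^{- x}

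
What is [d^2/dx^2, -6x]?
-12\frac{d}{dx}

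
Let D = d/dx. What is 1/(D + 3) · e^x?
\frac{e^{x}}{4}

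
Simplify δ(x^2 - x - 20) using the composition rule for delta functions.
\frac{\delta(x - 5) + \delta(x + 4)}{9}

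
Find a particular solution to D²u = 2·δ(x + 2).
|x + 2|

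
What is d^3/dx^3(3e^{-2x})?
- 24 e^{- 2 x}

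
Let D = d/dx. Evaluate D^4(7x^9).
21168 x^{5}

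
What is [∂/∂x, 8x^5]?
40 x^{4}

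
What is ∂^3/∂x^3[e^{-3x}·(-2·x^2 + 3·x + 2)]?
9 \left(6 x^{2} - 21 x + 7\right) e^{- 3 x}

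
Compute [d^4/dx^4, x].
4\frac{d^{3}}{dx^{3}}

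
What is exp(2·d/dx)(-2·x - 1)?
- 2 x - 5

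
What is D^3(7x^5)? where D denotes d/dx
420 x^{2}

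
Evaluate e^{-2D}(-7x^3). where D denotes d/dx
- 7 x^{3} + 42 x^{2} - 84 x + 56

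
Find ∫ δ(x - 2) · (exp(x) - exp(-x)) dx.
2 \sinh{\left(2 \right)}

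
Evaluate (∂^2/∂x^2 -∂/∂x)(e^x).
0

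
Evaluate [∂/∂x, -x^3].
- 3 x^{2}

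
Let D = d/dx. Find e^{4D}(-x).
- x - 4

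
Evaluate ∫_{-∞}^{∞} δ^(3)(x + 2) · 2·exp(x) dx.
- \frac{2}{e^{2}}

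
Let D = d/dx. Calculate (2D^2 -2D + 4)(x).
4 x - 2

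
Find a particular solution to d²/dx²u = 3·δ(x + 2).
\frac{3|x + 2|}{2}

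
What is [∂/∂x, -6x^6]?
- 36 x^{5}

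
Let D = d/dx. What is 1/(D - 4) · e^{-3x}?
- \frac{e^{- 3 x}}{7}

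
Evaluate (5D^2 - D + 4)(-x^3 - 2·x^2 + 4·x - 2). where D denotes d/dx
- 4 x^{3} - 5 x^{2} - 10 x - 32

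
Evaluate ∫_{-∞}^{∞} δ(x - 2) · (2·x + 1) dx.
5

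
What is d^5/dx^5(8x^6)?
5760 x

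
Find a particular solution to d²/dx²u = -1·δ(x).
-\frac{|x|}{2}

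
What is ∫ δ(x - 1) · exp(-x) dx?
e^{-1}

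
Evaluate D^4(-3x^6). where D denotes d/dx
- 1080 x^{2}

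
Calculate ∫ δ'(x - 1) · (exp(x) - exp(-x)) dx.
- 2 \cosh{\left(1 \right)}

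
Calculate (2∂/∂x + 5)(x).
5 x + 2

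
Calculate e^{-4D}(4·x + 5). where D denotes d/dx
4 x - 11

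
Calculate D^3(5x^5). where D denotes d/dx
300 x^{2}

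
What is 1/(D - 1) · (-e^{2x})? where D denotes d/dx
- e^{2 x}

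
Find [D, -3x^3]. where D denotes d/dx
- 9 x^{2}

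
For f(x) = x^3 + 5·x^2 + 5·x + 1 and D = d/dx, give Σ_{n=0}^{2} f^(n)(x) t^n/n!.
t^{2} \left(3 x + 5\right) + t \left(3 x^{2} + 10 x + 5\right) + x^{3} + 5 x^{2} + 5 x + 1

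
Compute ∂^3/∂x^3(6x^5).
360 x^{2}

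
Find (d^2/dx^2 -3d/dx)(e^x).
- 2 e^{x}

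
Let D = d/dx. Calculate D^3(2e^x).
2 e^{x}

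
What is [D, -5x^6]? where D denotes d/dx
- 30 x^{5}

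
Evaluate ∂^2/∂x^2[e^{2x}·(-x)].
4 \left(- x - 1\right) e^{2 x}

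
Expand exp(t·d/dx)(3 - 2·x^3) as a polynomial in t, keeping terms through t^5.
- 2 t^{3} - 6 t^{2} x - 6 t x^{2} - 2 x^{3} + 3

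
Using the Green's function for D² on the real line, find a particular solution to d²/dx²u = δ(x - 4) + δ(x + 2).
\frac{|x - 4|}{2} + \frac{|x + 2|}{2}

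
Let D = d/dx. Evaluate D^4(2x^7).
1680 x^{3}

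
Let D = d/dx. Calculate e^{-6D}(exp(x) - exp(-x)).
- e^{6 - x} + e^{x - 6}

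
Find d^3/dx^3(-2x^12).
- 2640 x^{9}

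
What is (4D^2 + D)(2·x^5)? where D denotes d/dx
10 x^{3} \left(x + 16\right)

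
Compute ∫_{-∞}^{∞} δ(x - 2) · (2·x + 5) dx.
9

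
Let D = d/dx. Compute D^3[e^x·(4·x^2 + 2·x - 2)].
\left(4 x^{2} + 26 x + 28\right) e^{x}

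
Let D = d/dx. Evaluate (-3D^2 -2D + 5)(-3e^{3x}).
84 e^{3 x}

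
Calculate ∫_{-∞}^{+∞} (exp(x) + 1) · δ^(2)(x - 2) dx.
e^{2}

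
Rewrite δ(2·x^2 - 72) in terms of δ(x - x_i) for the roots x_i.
\frac{\delta(x - 6) + \delta(x + 6)}{24}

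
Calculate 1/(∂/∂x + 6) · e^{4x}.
\frac{e^{4 x}}{10}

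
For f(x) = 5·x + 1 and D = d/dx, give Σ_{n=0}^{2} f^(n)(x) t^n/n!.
5 t + 5 x + 1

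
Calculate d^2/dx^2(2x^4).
24 x^{2}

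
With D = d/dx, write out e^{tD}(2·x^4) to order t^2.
2 x^{2} \left(6 t^{2} + 4 t x + x^{2}\right)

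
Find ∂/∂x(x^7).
7 x^{6}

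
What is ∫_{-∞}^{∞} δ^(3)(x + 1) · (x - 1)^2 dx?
0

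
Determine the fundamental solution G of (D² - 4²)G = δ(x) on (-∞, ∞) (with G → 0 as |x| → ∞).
-\frac{e^{-4|x|}}{8}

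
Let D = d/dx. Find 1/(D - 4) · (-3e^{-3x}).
\frac{3 e^{- 3 x}}{7}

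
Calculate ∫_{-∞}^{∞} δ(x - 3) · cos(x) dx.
\cos{\left(3 \right)}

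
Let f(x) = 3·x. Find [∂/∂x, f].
3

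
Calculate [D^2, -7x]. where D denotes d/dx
-14D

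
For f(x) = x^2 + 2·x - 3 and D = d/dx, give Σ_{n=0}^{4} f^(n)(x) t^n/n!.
t^{2} + 2 t \left(x + 1\right) + x^{2} + 2 x - 3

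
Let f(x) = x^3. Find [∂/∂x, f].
3 x^{2}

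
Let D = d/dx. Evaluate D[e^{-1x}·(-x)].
\left(x - 1\right) e^{- x}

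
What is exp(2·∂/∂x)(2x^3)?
2 x^{3} + 12 x^{2} + 24 x + 16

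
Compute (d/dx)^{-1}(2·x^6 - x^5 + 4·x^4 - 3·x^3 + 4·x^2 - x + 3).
\frac{2 x^{7}}{7} - \frac{x^{6}}{6} + \frac{4 x^{5}}{5} - \frac{3 x^{4}}{4} + \frac{4 x^{3}}{3} - \frac{x^{2}}{2} + 3 x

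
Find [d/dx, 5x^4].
20 x^{3}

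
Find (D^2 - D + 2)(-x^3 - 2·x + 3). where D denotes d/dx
- 2 x^{3} + 3 x^{2} - 10 x + 8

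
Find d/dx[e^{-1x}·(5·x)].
5 \left(1 - x\right) e^{- x}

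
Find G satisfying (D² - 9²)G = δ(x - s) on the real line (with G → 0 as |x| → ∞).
-\frac{e^{-9|x-s|}}{18}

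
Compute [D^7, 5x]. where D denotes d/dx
35D^{6}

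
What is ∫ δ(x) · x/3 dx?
0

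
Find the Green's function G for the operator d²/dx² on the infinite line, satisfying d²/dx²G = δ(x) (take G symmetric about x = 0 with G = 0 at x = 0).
\frac{|x|}{2}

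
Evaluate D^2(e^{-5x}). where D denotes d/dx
25 e^{- 5 x}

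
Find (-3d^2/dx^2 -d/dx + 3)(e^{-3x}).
- 21 e^{- 3 x}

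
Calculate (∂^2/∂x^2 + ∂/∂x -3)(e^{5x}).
27 e^{5 x}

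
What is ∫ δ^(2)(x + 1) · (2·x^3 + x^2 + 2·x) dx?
-10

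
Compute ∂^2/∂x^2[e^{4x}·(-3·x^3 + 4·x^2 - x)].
2 x \left(- 24 x^{2} - 4 x + 15\right) e^{4 x}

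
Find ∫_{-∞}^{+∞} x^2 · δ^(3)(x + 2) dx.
0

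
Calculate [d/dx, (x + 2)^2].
2 x + 4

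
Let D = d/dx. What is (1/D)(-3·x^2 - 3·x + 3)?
- x^{3} - \frac{3 x^{2}}{2} + 3 x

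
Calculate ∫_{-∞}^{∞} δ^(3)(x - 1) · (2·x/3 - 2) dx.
0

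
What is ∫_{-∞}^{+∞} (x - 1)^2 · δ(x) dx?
1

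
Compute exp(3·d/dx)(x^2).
x^{2} + 6 x + 9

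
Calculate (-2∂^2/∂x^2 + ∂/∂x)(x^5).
5 x^{3} \left(x - 8\right)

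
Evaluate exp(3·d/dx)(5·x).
5 x + 15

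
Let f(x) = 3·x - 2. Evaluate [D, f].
3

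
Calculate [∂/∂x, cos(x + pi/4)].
- \sin{\left(x + \frac{\pi}{4} \right)}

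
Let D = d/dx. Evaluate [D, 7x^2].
14 x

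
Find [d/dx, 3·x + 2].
3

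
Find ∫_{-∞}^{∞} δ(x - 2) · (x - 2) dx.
0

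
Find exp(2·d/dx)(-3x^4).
- 3 x^{4} - 24 x^{3} - 72 x^{2} - 96 x - 48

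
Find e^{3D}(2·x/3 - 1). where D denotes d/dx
\frac{2 x}{3} + 1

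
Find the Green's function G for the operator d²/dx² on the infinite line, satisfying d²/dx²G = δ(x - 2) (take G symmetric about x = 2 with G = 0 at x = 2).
\frac{|x - 2|}{2}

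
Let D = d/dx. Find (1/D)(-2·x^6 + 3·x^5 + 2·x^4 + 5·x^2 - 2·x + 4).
- \frac{2 x^{7}}{7} + \frac{x^{6}}{2} + \frac{2 x^{5}}{5} + \frac{5 x^{3}}{3} - x^{2} + 4 x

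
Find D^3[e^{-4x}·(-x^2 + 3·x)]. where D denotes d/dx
8 \left(8 x^{2} - 36 x + 21\right) e^{- 4 x}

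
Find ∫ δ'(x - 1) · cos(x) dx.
\sin{\left(1 \right)}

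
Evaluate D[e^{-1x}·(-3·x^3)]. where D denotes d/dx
3 x^{2} \left(x - 3\right) e^{- x}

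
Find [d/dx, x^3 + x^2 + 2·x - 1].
3 x^{2} + 2 x + 2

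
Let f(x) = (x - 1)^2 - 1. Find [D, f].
2 x - 2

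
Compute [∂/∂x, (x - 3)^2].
2 x - 6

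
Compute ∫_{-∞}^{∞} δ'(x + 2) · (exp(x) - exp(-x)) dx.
- 2 \cosh{\left(2 \right)}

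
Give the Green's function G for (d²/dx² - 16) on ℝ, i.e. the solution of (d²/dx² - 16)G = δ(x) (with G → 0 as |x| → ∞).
-\frac{e^{-4|x|}}{8}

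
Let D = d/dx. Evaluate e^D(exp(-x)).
e^{- x - 1}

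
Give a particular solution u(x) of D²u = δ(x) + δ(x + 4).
\frac{|x|}{2} + \frac{|x + 4|}{2}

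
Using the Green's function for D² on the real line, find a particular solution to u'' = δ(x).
\frac{|x|}{2}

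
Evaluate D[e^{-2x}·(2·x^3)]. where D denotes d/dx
x^{2} \left(6 - 4 x\right) e^{- 2 x}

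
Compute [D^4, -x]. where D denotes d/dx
-4D^{3}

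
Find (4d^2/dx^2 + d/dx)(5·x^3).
15 x \left(x + 8\right)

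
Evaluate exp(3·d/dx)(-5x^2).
- 5 x^{2} - 30 x - 45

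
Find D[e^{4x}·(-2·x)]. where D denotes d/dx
\left(- 8 x - 2\right) e^{4 x}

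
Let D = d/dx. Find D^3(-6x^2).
0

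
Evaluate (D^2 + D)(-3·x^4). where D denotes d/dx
12 x^{2} \left(- x - 3\right)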